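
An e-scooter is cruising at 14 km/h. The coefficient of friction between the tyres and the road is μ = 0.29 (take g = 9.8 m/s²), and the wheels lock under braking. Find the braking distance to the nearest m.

Braking distance ≈ 3 m

14 km/h ÷ 3.6 = 3.8889 m/s.
a = μg = 0.29 × 9.8 = 2.842 m/s².
Braking distance = v²/(2a) = 3.8889² / (2 × 2.842) = 15.124 / 5.684 = 2.661 m.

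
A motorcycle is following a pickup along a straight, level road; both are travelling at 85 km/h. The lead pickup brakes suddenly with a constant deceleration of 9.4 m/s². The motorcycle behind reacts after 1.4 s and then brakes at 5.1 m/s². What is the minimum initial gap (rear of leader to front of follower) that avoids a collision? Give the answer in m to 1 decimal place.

85 km/h ÷ 3.6 = 23.6111 m/s.
Leader travels v²/(2a_L) = 557.484 / 18.800 = 29.653 m before stopping.
Follower covers v·t_r = 23.6111 × 1.4 = 33.056 m while reacting, then v²/(2a_F) = 557.484 / 10.200 = 54.655 m while braking, for a total of 33.056 + 54.655 = 87.711 m.
Since a_F ≤ a_L and the follower starts braking later, the follower is never slower than the leader, so the closest approach is when both have stopped.
Minimum gap = 87.711 − 29.653 = 58.058 m.

Minimum gap ≈ 58.1 m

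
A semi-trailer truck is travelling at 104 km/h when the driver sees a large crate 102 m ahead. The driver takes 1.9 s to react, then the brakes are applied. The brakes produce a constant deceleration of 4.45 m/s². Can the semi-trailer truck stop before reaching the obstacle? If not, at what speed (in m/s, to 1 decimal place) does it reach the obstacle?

104 km/h ÷ 3.6 = 28.8889 m/s.
Reaction distance = 28.8889 × 1.9 = 54.889 m.
Braking distance needed to stop: v²/(2a) = 834.569 / 8.900 = 93.772 m, so total needed = 54.889 + 93.772 = 148.661 m > 102 m — it cannot stop.
Distance remaining when braking begins: 102 − 54.889 = 47.111 m.
v² = v₀² − 2a·d = 834.569 − 2 × 4.450 × 47.111 = 415.281 m²/s².
v = √415.281 = 20.378 m/s.

No — it strikes the obstacle at 20.4 m/s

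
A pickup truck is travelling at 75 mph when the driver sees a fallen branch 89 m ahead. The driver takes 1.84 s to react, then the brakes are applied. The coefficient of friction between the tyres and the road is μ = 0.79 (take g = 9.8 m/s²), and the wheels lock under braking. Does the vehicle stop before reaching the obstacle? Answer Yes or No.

No

75 mph × 0.44704 = 33.5280 m/s.
a = μg = 0.79 × 9.8 = 7.742 m/s².
Reaction distance = 33.5280 × 1.84 = 61.692 m.
Braking distance = v²/(2a) = 1124.127 / 15.484 = 72.599 m.
Total stopping distance = 61.692 + 72.599 = 134.291 m, vs 89 m available — it cannot stop in time and overshoots by 134.291 − 89 = 45.291 m.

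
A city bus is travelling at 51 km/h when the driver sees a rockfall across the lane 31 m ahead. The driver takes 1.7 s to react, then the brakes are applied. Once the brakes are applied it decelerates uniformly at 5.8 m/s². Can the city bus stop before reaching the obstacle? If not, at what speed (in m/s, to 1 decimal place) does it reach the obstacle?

51 km/h ÷ 3.6 = 14.1667 m/s.
Reaction distance = 14.1667 × 1.7 = 24.083 m.
Braking distance needed to stop: v²/(2a) = 200.695 / 11.600 = 17.301 m, so total needed = 24.083 + 17.301 = 41.384 m > 31 m — it cannot stop.
Distance remaining when braking begins: 31 − 24.083 = 6.917 m.
v² = v₀² − 2a·d = 200.695 − 2 × 5.800 × 6.917 = 120.458 m²/s².
v = √120.458 = 10.975 m/s.

No — it strikes the obstacle at 11.0 m/s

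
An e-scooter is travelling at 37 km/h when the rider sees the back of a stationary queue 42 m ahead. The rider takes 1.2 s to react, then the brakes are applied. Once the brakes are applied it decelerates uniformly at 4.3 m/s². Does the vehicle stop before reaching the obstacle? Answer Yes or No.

Yes

37 km/h ÷ 3.6 = 10.2778 m/s.
Reaction distance = 10.2778 × 1.2 = 12.333 m.
Braking distance = v²/(2a) = 105.633 / 8.600 = 12.283 m.
Total stopping distance = 12.333 + 12.283 = 24.616 m, vs 42 m available — it stops with 42 − 24.616 = 17.384 m to spare.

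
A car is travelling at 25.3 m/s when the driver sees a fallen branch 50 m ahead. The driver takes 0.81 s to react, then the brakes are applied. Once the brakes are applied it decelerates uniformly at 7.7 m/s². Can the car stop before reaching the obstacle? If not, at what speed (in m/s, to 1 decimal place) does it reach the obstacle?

No — it strikes the obstacle at 13.6 m/s

Reaction distance = 25.3000 × 0.81 = 20.493 m.
Braking distance needed to stop: v²/(2a) = 640.090 / 15.400 = 41.564 m, so total needed = 20.493 + 41.564 = 62.057 m > 50 m — it cannot stop.
Distance remaining when braking begins: 50 − 20.493 = 29.507 m.
v² = v₀² − 2a·d = 640.090 − 2 × 7.700 × 29.507 = 185.682 m²/s².
v = √185.682 = 13.627 m/s.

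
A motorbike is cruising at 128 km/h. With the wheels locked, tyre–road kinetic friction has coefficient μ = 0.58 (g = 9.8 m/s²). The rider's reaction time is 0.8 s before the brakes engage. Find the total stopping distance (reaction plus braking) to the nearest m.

Total stopping distance ≈ 140 m

128 km/h ÷ 3.6 = 35.5556 m/s.
a = μg = 0.58 × 9.8 = 5.684 m/s².
Reaction distance = v·t_r = 35.5556 × 0.8 = 28.444 m.
Braking distance = v²/(2a) = 35.5556² / (2 × 5.684) = 1264.201 / 11.368 = 111.207 m.
Total = 28.444 + 111.207 = 139.651 m.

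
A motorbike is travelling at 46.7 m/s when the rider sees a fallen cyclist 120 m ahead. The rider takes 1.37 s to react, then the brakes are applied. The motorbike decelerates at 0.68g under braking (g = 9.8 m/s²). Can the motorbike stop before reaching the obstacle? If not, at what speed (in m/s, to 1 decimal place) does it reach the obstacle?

a = 0.68 × 9.8 = 6.664 m/s².
Reaction distance = 46.7000 × 1.37 = 63.979 m.
Braking distance needed to stop: v²/(2a) = 2180.890 / 13.328 = 163.632 m, so total needed = 63.979 + 163.632 = 227.611 m > 120 m — it cannot stop.
Distance remaining when braking begins: 120 − 63.979 = 56.021 m.
v² = v₀² − 2a·d = 2180.890 − 2 × 6.664 × 56.021 = 1434.242 m²/s².
v = √1434.242 = 37.871 m/s.

No — it strikes the obstacle at 37.9 m/s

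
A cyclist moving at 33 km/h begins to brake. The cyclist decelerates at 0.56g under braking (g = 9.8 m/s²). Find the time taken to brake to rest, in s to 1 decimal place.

Braking time ≈ 1.7 s

33 km/h ÷ 3.6 = 9.1667 m/s.
a = 0.56 × 9.8 = 5.488 m/s².
Braking time = v/a = 9.1667 / 5.488 = 1.670 s.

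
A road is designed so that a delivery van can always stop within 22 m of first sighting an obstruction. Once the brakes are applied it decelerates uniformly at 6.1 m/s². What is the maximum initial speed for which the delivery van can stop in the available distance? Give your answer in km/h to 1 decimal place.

Maximum speed ≈ 59.0 km/h

v²/(2a) = d ⇒ v = √(2 × 6.100 × 22) = √268.40 = 16.3829 m/s.
16.3829 m/s × 3.6 = 58.978 km/h.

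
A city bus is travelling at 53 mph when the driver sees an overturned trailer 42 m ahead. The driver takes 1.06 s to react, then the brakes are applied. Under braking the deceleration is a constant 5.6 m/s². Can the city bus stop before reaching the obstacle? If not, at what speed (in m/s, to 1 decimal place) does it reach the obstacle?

No — it strikes the obstacle at 19.3 m/s

53 mph × 0.44704 = 23.6931 m/s.
Reaction distance = 23.6931 × 1.06 = 25.115 m.
Braking distance needed to stop: v²/(2a) = 561.363 / 11.200 = 50.122 m, so total needed = 25.115 + 50.122 = 75.237 m > 42 m — it cannot stop.
Distance remaining when braking begins: 42 − 25.115 = 16.885 m.
v² = v₀² − 2a·d = 561.363 − 2 × 5.600 × 16.885 = 372.251 m²/s².
v = √372.251 = 19.294 m/s.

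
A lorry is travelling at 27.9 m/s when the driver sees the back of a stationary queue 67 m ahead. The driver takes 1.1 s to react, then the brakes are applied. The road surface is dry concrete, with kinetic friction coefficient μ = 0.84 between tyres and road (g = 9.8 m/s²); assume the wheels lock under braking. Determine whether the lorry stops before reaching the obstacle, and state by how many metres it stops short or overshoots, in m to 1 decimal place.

a = μg = 0.84 × 9.8 = 8.232 m/s².
Reaction distance = 27.9000 × 1.1 = 30.690 m.
Braking distance = v²/(2a) = 778.410 / 16.464 = 47.280 m.
Total stopping distance = 30.690 + 47.280 = 77.970 m, vs 67 m available — it cannot stop in time and overshoots by 77.970 − 67 = 10.970 m.

No — it overshoots by 11.0 m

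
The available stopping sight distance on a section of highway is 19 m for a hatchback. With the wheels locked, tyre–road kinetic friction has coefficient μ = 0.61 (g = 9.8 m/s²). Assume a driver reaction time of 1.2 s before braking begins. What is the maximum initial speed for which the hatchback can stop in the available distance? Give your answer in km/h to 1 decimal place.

a = μg = 0.61 × 9.8 = 5.978 m/s².
Stopping distance: v·t_r + v²/(2a) = 19 with t_r = 1.2 s and a = 5.978 m/s².
So v² + 14.347 v − 227.16 = 0.
Positive root: v = −a·t_r + √((a·t_r)² + 2a·d) = −7.174 + √(51.466 + 227.16) = 9.5181 m/s.
9.5181 m/s × 3.6 = 34.265 km/h.

Maximum speed ≈ 34.3 km/h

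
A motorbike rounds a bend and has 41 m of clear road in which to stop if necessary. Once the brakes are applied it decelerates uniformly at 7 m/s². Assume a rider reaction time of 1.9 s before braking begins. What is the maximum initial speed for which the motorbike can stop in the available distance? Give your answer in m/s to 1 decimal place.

Maximum speed ≈ 14.1 m/s

Stopping distance: v·t_r + v²/(2a) = 41 with t_r = 1.9 s and a = 7.000 m/s².
So v² + 26.600 v − 574.00 = 0.
Positive root: v = −a·t_r + √((a·t_r)² + 2a·d) = −13.300 + √(176.890 + 574.00) = 14.1024 m/s.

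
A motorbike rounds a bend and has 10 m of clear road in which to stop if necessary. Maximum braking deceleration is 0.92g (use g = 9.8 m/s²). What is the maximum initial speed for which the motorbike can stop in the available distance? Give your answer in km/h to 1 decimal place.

a = 0.92 × 9.8 = 9.016 m/s².
v²/(2a) = d ⇒ v = √(2 × 9.016 × 10) = √180.32 = 13.4283 m/s.
13.4283 m/s × 3.6 = 48.342 km/h.

Maximum speed ≈ 48.3 km/h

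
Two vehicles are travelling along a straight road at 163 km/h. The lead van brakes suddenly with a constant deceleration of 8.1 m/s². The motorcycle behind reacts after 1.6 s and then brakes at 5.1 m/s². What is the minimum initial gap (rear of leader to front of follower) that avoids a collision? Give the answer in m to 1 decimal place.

Minimum gap ≈ 146.9 m

163 km/h ÷ 3.6 = 45.2778 m/s.
Leader travels v²/(2a_L) = 2050.079 / 16.200 = 126.548 m before stopping.
Follower covers v·t_r = 45.2778 × 1.6 = 72.444 m while reacting, then v²/(2a_F) = 2050.079 / 10.200 = 200.988 m while braking, for a total of 72.444 + 200.988 = 273.432 m.
Since a_F ≤ a_L and the follower starts braking later, the follower is never slower than the leader, so the closest approach is when both have stopped.
Minimum gap = 273.432 − 126.548 = 146.884 m.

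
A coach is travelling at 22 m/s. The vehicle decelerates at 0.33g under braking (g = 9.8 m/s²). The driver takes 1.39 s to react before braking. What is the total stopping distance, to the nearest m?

Total stopping distance ≈ 105 m

a = 0.33 × 9.8 = 3.234 m/s².
Reaction distance = v·t_r = 22.0000 × 1.39 = 30.580 m.
Braking distance = v²/(2a) = 22.0000² / (2 × 3.234) = 484.000 / 6.468 = 74.830 m.
Total = 30.580 + 74.830 = 105.410 m.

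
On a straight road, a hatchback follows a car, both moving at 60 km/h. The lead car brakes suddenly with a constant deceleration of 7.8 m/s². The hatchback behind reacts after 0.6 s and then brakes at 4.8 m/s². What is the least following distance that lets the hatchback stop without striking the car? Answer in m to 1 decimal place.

60 km/h ÷ 3.6 = 16.6667 m/s.
Leader travels v²/(2a_L) = 277.779 / 15.600 = 17.806 m before stopping.
Follower covers v·t_r = 16.6667 × 0.6 = 10.000 m while reacting, then v²/(2a_F) = 277.779 / 9.600 = 28.935 m while braking, for a total of 10.000 + 28.935 = 38.935 m.
Since a_F ≤ a_L and the follower starts braking later, the follower is never slower than the leader, so the closest approach is when both have stopped.
Minimum gap = 38.935 − 17.806 = 21.129 m.

Minimum gap ≈ 21.1 m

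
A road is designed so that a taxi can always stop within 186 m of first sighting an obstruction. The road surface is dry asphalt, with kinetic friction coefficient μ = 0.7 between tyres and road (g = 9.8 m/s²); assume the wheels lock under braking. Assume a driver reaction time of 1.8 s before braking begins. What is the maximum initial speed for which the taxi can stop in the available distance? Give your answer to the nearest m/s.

Maximum speed ≈ 40 m/s

a = μg = 0.7 × 9.8 = 6.860 m/s².
Stopping distance: v·t_r + v²/(2a) = 186 with t_r = 1.8 s and a = 6.860 m/s².
So v² + 24.696 v − 2551.92 = 0.
Positive root: v = −a·t_r + √((a·t_r)² + 2a·d) = −12.348 + √(152.473 + 2551.92) = 39.6558 m/s.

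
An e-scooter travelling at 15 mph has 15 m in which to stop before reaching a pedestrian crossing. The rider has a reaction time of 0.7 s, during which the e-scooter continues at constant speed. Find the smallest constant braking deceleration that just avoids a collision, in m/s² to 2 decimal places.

15 mph × 0.44704 = 6.7056 m/s.
Distance covered during reaction = 6.7056 × 0.7 = 4.694 m.
Distance available for braking: 15 − 4.694 = 10.306 m.
v² = 2a·d ⇒ a = v²/(2d) = 6.7056² / (2 × 10.306) = 44.965 / 20.612 = 2.1815 m/s².

Required deceleration ≈ 2.18 m/s²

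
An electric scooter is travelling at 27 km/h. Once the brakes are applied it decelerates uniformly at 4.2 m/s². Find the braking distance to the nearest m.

27 km/h ÷ 3.6 = 7.5000 m/s.
Braking distance = v²/(2a) = 7.5000² / (2 × 4.200) = 56.250 / 8.400 = 6.696 m.

Braking distance ≈ 7 m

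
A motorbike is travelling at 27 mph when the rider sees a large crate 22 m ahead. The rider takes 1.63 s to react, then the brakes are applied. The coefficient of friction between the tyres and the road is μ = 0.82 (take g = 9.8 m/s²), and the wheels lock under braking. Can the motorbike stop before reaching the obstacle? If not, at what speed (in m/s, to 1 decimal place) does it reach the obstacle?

No — it strikes the obstacle at 10.4 m/s

27 mph × 0.44704 = 12.0701 m/s.
a = μg = 0.82 × 9.8 = 8.036 m/s².
Reaction distance = 12.0701 × 1.63 = 19.674 m.
Braking distance needed to stop: v²/(2a) = 145.687 / 16.072 = 9.065 m, so total needed = 19.674 + 9.065 = 28.739 m > 22 m — it cannot stop.
Distance remaining when braking begins: 22 − 19.674 = 2.326 m.
v² = v₀² − 2a·d = 145.687 − 2 × 8.036 × 2.326 = 108.304 m²/s².
v = √108.304 = 10.407 m/s.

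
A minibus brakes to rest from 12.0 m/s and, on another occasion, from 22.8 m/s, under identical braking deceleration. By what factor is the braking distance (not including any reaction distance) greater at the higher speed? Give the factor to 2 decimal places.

Factor ≈ 3.61

Braking distance d = v²/(2a), so with a fixed, d ∝ v².
Factor = (22.8/12.0)² = 1.9000² = 3.6100.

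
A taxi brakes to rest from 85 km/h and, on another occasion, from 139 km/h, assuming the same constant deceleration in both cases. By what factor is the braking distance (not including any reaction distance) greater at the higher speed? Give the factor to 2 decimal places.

Factor ≈ 2.67

Braking distance d = v²/(2a), so with a fixed, d ∝ v².
Factor = (139/85)² = 1.6353² = 2.6742.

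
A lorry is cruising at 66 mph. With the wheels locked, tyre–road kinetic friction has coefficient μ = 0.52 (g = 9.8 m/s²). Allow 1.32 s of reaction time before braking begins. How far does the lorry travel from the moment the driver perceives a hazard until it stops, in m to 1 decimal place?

66 mph × 0.44704 = 29.5046 m/s.
a = μg = 0.52 × 9.8 = 5.096 m/s².
Reaction distance = v·t_r = 29.5046 × 1.32 = 38.946 m.
Braking distance = v²/(2a) = 29.5046² / (2 × 5.096) = 870.521 / 10.192 = 85.412 m.
Total = 38.946 + 85.412 = 124.358 m.

Total stopping distance ≈ 124.4 m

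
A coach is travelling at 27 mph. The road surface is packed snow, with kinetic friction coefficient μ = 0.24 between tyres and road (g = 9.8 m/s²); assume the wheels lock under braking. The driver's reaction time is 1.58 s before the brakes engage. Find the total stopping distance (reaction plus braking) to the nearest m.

27 mph × 0.44704 = 12.0701 m/s.
a = μg = 0.24 × 9.8 = 2.352 m/s².
Reaction distance = v·t_r = 12.0701 × 1.58 = 19.071 m.
Braking distance = v²/(2a) = 12.0701² / (2 × 2.352) = 145.687 / 4.704 = 30.971 m.
Total = 19.071 + 30.971 = 50.042 m.

Total stopping distance ≈ 50 m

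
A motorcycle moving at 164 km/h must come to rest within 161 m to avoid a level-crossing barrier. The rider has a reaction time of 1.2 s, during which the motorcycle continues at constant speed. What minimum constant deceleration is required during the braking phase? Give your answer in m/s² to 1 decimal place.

164 km/h ÷ 3.6 = 45.5556 m/s.
Distance covered during reaction = 45.5556 × 1.2 = 54.667 m.
Distance available for braking: 161 − 54.667 = 106.333 m.
v² = 2a·d ⇒ a = v²/(2d) = 45.5556² / (2 × 106.333) = 2075.313 / 212.666 = 9.7586 m/s².

Required deceleration ≈ 9.8 m/s²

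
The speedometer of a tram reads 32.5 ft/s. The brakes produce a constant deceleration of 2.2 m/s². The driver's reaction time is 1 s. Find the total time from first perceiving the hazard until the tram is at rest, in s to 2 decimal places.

Total time ≈ 5.50 s

32.5 ft/s × 0.3048 = 9.9060 m/s.
Braking time = v/a = 9.9060 / 2.200 = 4.503 s.
Total = 1 + 4.503 = 5.503 s.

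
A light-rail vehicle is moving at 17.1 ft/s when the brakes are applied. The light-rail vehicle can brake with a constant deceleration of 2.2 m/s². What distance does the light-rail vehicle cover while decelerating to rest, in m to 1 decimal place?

Braking distance ≈ 6.2 m

17.1 ft/s × 0.3048 = 5.2121 m/s.
Braking distance = v²/(2a) = 5.2121² / (2 × 2.200) = 27.166 / 4.400 = 6.174 m.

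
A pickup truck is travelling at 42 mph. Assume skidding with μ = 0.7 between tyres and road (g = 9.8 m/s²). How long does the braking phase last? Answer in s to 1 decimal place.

Braking time ≈ 2.7 s

42 mph × 0.44704 = 18.7757 m/s.
a = μg = 0.7 × 9.8 = 6.860 m/s².
Braking time = v/a = 18.7757 / 6.860 = 2.737 s.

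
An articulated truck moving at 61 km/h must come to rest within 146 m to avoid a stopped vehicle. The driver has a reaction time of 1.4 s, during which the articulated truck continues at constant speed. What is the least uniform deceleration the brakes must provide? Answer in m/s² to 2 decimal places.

61 km/h ÷ 3.6 = 16.9444 m/s.
Distance covered during reaction = 16.9444 × 1.4 = 23.722 m.
Distance available for braking: 146 − 23.722 = 122.278 m.
v² = 2a·d ⇒ a = v²/(2d) = 16.9444² / (2 × 122.278) = 287.113 / 244.556 = 1.1740 m/s².

Required deceleration ≈ 1.17 m/s²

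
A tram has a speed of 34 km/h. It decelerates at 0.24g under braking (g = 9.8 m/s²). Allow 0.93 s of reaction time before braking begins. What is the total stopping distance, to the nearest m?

34 km/h ÷ 3.6 = 9.4444 m/s.
a = 0.24 × 9.8 = 2.352 m/s².
Reaction distance = v·t_r = 9.4444 × 0.93 = 8.783 m.
Braking distance = v²/(2a) = 9.4444² / (2 × 2.352) = 89.197 / 4.704 = 18.962 m.
Total = 8.783 + 18.962 = 27.745 m.

Total stopping distance ≈ 28 m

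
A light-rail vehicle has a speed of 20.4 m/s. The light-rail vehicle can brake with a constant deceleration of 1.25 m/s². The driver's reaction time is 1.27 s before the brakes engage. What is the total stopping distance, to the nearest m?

Reaction distance = v·t_r = 20.4000 × 1.27 = 25.908 m.
Braking distance = v²/(2a) = 20.4000² / (2 × 1.250) = 416.160 / 2.500 = 166.464 m.
Total = 25.908 + 166.464 = 192.372 m.

Total stopping distance ≈ 192 m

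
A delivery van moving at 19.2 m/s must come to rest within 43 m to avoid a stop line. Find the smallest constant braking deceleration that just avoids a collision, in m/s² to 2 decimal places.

v² = 2a·d ⇒ a = v²/(2d) = 19.2000² / (2 × 43.000) = 368.640 / 86.000 = 4.2865 m/s².

Required deceleration ≈ 4.29 m/s²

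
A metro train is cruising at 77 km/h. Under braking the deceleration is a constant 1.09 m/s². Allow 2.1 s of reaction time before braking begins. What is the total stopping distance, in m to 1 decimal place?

77 km/h ÷ 3.6 = 21.3889 m/s.
Reaction distance = v·t_r = 21.3889 × 2.1 = 44.917 m.
Braking distance = v²/(2a) = 21.3889² / (2 × 1.090) = 457.485 / 2.180 = 209.856 m.
Total = 44.917 + 209.856 = 254.773 m.

Total stopping distance ≈ 254.8 m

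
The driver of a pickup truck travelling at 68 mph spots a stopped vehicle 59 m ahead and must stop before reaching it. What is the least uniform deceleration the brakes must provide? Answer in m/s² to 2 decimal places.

68 mph × 0.44704 = 30.3987 m/s.
v² = 2a·d ⇒ a = v²/(2d) = 30.3987² / (2 × 59.000) = 924.081 / 118.000 = 7.8312 m/s².

Required deceleration ≈ 7.83 m/s²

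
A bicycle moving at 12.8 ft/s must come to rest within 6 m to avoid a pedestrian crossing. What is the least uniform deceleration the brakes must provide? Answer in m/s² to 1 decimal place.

12.8 ft/s × 0.3048 = 3.9014 m/s.
v² = 2a·d ⇒ a = v²/(2d) = 3.9014² / (2 × 6.000) = 15.221 / 12.000 = 1.2684 m/s².

Required deceleration ≈ 1.3 m/s²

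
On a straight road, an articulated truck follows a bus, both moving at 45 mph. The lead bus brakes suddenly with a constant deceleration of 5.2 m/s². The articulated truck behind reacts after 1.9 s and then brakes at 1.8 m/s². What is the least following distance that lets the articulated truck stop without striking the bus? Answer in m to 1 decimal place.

45 mph × 0.44704 = 20.1168 m/s.
Leader travels v²/(2a_L) = 404.686 / 10.400 = 38.912 m before stopping.
Follower covers v·t_r = 20.1168 × 1.9 = 38.222 m while reacting, then v²/(2a_F) = 404.686 / 3.600 = 112.413 m while braking, for a total of 38.222 + 112.413 = 150.635 m.
Since a_F ≤ a_L and the follower starts braking later, the follower is never slower than the leader, so the closest approach is when both have stopped.
Minimum gap = 150.635 − 38.912 = 111.723 m.

Minimum gap ≈ 111.7 m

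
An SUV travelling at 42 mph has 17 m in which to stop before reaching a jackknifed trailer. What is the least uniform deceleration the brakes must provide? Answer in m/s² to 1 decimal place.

Required deceleration ≈ 10.4 m/s²

42 mph × 0.44704 = 18.7757 m/s.
v² = 2a·d ⇒ a = v²/(2d) = 18.7757² / (2 × 17.000) = 352.527 / 34.000 = 10.3684 m/s².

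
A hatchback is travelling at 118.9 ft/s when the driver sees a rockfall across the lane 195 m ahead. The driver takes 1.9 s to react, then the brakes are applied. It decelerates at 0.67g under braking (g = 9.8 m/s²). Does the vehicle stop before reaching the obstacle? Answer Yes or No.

118.9 ft/s × 0.3048 = 36.2407 m/s.
a = 0.67 × 9.8 = 6.566 m/s².
Reaction distance = 36.2407 × 1.9 = 68.857 m.
Braking distance = v²/(2a) = 1313.388 / 13.132 = 100.014 m.
Total stopping distance = 68.857 + 100.014 = 168.871 m, vs 195 m available — it stops with 195 − 168.871 = 26.129 m to spare.

Yes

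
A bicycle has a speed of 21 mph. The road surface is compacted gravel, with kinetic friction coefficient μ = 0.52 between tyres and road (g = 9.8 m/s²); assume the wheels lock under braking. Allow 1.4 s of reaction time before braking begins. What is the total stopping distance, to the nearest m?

Total stopping distance ≈ 22 m

21 mph × 0.44704 = 9.3878 m/s.
a = μg = 0.52 × 9.8 = 5.096 m/s².
Reaction distance = v·t_r = 9.3878 × 1.4 = 13.143 m.
Braking distance = v²/(2a) = 9.3878² / (2 × 5.096) = 88.131 / 10.192 = 8.647 m.
Total = 13.143 + 8.647 = 21.790 m.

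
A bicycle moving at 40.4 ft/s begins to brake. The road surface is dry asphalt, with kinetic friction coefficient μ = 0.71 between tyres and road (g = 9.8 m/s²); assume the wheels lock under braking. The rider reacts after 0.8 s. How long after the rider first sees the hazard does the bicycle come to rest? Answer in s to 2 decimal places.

Total time ≈ 2.57 s

40.4 ft/s × 0.3048 = 12.3139 m/s.
a = μg = 0.71 × 9.8 = 6.958 m/s².
Braking time = v/a = 12.3139 / 6.958 = 1.770 s.
Total = 0.8 + 1.770 = 2.570 s.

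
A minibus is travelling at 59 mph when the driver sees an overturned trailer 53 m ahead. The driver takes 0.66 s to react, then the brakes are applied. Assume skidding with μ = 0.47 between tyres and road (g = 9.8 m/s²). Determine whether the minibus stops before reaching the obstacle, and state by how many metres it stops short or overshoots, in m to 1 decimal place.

No — it overshoots by 39.9 m

59 mph × 0.44704 = 26.3754 m/s.
a = μg = 0.47 × 9.8 = 4.606 m/s².
Reaction distance = 26.3754 × 0.66 = 17.408 m.
Braking distance = v²/(2a) = 695.662 / 9.212 = 75.517 m.
Total stopping distance = 17.408 + 75.517 = 92.925 m, vs 53 m available — it cannot stop in time and overshoots by 92.925 − 53 = 39.925 m.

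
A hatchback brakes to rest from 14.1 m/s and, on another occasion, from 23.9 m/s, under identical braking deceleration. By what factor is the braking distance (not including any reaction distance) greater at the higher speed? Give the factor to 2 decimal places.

Factor ≈ 2.87

Braking distance d = v²/(2a), so with a fixed, d ∝ v².
Factor = (23.9/14.1)² = 1.6950² = 2.8730.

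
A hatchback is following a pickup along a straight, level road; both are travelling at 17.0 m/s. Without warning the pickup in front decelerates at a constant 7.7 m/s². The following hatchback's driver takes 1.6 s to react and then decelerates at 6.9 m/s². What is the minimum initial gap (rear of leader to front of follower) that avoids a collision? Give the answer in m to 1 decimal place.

Minimum gap ≈ 29.4 m

Leader travels v²/(2a_L) = 289.000 / 15.400 = 18.766 m before stopping.
Follower covers v·t_r = 17.0000 × 1.6 = 27.200 m while reacting, then v²/(2a_F) = 289.000 / 13.800 = 20.942 m while braking, for a total of 27.200 + 20.942 = 48.142 m.
Since a_F ≤ a_L and the follower starts braking later, the follower is never slower than the leader, so the closest approach is when both have stopped.
Minimum gap = 48.142 − 18.766 = 29.376 m.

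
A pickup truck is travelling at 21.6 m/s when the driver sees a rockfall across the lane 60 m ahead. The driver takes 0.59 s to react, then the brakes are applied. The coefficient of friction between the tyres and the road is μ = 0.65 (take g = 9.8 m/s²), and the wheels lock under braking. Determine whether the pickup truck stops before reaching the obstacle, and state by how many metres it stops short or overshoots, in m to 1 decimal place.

Yes — it stops 10.6 m short of the obstacle

a = μg = 0.65 × 9.8 = 6.370 m/s².
Reaction distance = 21.6000 × 0.59 = 12.744 m.
Braking distance = v²/(2a) = 466.560 / 12.740 = 36.622 m.
Total stopping distance = 12.744 + 36.622 = 49.366 m, vs 60 m available — it stops with 60 − 49.366 = 10.634 m to spare.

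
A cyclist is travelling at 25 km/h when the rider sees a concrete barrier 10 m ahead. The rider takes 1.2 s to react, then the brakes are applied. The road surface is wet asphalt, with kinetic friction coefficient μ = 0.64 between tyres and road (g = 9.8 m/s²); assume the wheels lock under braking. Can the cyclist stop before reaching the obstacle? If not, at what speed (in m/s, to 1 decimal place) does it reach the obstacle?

No — it strikes the obstacle at 5.2 m/s

25 km/h ÷ 3.6 = 6.9444 m/s.
a = μg = 0.64 × 9.8 = 6.272 m/s².
Reaction distance = 6.9444 × 1.2 = 8.333 m.
Braking distance needed to stop: v²/(2a) = 48.225 / 12.544 = 3.844 m, so total needed = 8.333 + 3.844 = 12.177 m > 10 m — it cannot stop.
Distance remaining when braking begins: 10 − 8.333 = 1.667 m.
v² = v₀² − 2a·d = 48.225 − 2 × 6.272 × 1.667 = 27.314 m²/s².
v = √27.314 = 5.226 m/s.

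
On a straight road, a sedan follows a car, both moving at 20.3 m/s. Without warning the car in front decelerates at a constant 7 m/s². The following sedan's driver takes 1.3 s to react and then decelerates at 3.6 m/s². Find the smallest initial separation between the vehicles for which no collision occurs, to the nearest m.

Leader travels v²/(2a_L) = 412.090 / 14.000 = 29.435 m before stopping.
Follower covers v·t_r = 20.3000 × 1.3 = 26.390 m while reacting, then v²/(2a_F) = 412.090 / 7.200 = 57.235 m while braking, for a total of 26.390 + 57.235 = 83.625 m.
Since a_F ≤ a_L and the follower starts braking later, the follower is never slower than the leader, so the closest approach is when both have stopped.
Minimum gap = 83.625 − 29.435 = 54.190 m.

Minimum gap ≈ 54 m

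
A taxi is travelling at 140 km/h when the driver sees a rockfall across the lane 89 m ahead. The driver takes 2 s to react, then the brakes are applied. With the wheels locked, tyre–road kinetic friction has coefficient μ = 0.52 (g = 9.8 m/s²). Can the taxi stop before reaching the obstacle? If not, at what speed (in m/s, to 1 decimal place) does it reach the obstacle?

140 km/h ÷ 3.6 = 38.8889 m/s.
a = μg = 0.52 × 9.8 = 5.096 m/s².
Reaction distance = 38.8889 × 2 = 77.778 m.
Braking distance needed to stop: v²/(2a) = 1512.347 / 10.192 = 148.386 m, so total needed = 77.778 + 148.386 = 226.164 m > 89 m — it cannot stop.
Distance remaining when braking begins: 89 − 77.778 = 11.222 m.
v² = v₀² − 2a·d = 1512.347 − 2 × 5.096 × 11.222 = 1397.972 m²/s².
v = √1397.972 = 37.389 m/s.

No — it strikes the obstacle at 37.4 m/s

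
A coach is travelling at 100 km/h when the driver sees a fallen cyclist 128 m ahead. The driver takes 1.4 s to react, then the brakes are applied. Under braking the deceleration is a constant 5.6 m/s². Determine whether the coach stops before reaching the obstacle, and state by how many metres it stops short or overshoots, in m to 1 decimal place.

100 km/h ÷ 3.6 = 27.7778 m/s.
Reaction distance = 27.7778 × 1.4 = 38.889 m.
Braking distance = v²/(2a) = 771.606 / 11.200 = 68.893 m.
Total stopping distance = 38.889 + 68.893 = 107.782 m, vs 128 m available — it stops with 128 − 107.782 = 20.218 m to spare.

Yes — it stops 20.2 m short of the obstacle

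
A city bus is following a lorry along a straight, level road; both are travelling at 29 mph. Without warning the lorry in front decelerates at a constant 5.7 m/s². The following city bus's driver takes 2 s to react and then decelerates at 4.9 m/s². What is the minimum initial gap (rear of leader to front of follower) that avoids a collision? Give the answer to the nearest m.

Minimum gap ≈ 28 m

29 mph × 0.44704 = 12.9642 m/s.
Leader travels v²/(2a_L) = 168.070 / 11.400 = 14.743 m before stopping.
Follower covers v·t_r = 12.9642 × 2 = 25.928 m while reacting, then v²/(2a_F) = 168.070 / 9.800 = 17.150 m while braking, for a total of 25.928 + 17.150 = 43.078 m.
Since a_F ≤ a_L and the follower starts braking later, the follower is never slower than the leader, so the closest approach is when both have stopped.
Minimum gap = 43.078 − 14.743 = 28.335 m.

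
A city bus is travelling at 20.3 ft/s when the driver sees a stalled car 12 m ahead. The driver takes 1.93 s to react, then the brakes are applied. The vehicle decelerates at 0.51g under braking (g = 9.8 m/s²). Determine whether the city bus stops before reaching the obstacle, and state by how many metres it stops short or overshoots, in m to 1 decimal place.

No — it overshoots by 3.8 m

20.3 ft/s × 0.3048 = 6.1874 m/s.
a = 0.51 × 9.8 = 4.998 m/s².
Reaction distance = 6.1874 × 1.93 = 11.942 m.
Braking distance = v²/(2a) = 38.284 / 9.996 = 3.830 m.
Total stopping distance = 11.942 + 3.830 = 15.772 m, vs 12 m available — it cannot stop in time and overshoots by 15.772 − 12 = 3.772 m.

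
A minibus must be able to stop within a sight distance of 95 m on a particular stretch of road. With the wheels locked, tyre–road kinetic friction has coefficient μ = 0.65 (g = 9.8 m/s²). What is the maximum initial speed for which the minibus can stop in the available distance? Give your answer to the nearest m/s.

a = μg = 0.65 × 9.8 = 6.370 m/s².
v²/(2a) = d ⇒ v = √(2 × 6.370 × 95) = √1210.30 = 34.7894 m/s.

Maximum speed ≈ 35 m/s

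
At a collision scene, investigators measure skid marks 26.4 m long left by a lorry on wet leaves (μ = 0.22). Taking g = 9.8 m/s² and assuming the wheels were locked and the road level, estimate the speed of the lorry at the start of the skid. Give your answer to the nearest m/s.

Deceleration a = μg = 0.22 × 9.8 = 2.156 m/s².
v = √(2a·d) = √(2 × 2.156 × 26.4) = √113.837 = 10.6694 m/s.

Initial speed ≈ 11 m/s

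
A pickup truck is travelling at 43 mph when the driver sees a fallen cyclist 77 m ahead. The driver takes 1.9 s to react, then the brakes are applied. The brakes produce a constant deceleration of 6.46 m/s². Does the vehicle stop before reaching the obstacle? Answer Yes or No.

43 mph × 0.44704 = 19.2227 m/s.
Reaction distance = 19.2227 × 1.9 = 36.523 m.
Braking distance = v²/(2a) = 369.512 / 12.920 = 28.600 m.
Total stopping distance = 36.523 + 28.600 = 65.123 m, vs 77 m available — it stops with 77 − 65.123 = 11.877 m to spare.

Yes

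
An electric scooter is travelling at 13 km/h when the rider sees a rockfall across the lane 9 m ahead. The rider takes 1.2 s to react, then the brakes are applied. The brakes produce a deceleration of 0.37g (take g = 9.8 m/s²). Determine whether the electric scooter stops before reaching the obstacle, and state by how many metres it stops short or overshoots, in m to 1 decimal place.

Yes — it stops 2.9 m short of the obstacle

13 km/h ÷ 3.6 = 3.6111 m/s.
a = 0.37 × 9.8 = 3.626 m/s².
Reaction distance = 3.6111 × 1.2 = 4.333 m.
Braking distance = v²/(2a) = 13.040 / 7.252 = 1.798 m.
Total stopping distance = 4.333 + 1.798 = 6.131 m, vs 9 m available — it stops with 9 − 6.131 = 2.869 m to spare.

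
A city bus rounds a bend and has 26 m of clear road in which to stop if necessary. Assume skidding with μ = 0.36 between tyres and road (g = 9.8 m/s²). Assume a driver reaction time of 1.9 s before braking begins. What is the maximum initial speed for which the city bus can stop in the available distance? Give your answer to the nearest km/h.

a = μg = 0.36 × 9.8 = 3.528 m/s².
Stopping distance: v·t_r + v²/(2a) = 26 with t_r = 1.9 s and a = 3.528 m/s².
So v² + 13.406 v − 183.46 = 0.
Positive root: v = −a·t_r + √((a·t_r)² + 2a·d) = −6.703 + √(44.930 + 183.46) = 8.4096 m/s.
8.4096 m/s × 3.6 = 30.275 km/h.

Maximum speed ≈ 30 km/h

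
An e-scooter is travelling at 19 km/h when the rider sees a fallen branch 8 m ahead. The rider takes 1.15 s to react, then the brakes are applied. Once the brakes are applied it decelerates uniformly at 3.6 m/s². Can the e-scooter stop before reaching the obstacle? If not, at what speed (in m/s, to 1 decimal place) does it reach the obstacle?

19 km/h ÷ 3.6 = 5.2778 m/s.
Reaction distance = 5.2778 × 1.15 = 6.069 m.
Braking distance needed to stop: v²/(2a) = 27.855 / 7.200 = 3.869 m, so total needed = 6.069 + 3.869 = 9.938 m > 8 m — it cannot stop.
Distance remaining when braking begins: 8 − 6.069 = 1.931 m.
v² = v₀² − 2a·d = 27.855 − 2 × 3.600 × 1.931 = 13.952 m²/s².
v = √13.952 = 3.735 m/s.

No — it strikes the obstacle at 3.7 m/s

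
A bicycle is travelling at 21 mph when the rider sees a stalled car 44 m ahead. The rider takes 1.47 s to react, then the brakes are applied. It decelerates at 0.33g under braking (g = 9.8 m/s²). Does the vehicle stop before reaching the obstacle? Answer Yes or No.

21 mph × 0.44704 = 9.3878 m/s.
a = 0.33 × 9.8 = 3.234 m/s².
Reaction distance = 9.3878 × 1.47 = 13.800 m.
Braking distance = v²/(2a) = 88.131 / 6.468 = 13.626 m.
Total stopping distance = 13.800 + 13.626 = 27.426 m, vs 44 m available — it stops with 44 − 27.426 = 16.574 m to spare.

Yes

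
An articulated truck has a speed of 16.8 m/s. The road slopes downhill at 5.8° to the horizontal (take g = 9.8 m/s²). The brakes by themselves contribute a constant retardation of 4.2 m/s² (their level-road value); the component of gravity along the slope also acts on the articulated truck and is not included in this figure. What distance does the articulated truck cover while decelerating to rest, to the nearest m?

Gravity along the downhill slope reduces the braking deceleration: a_eff = 4.200 − 9.8·sin 5.8° = 4.200 − 0.990 = 3.210 m/s².
Braking distance = v²/(2a) = 16.8000² / (2 × 3.210) = 282.240 / 6.420 = 43.963 m.

Braking distance ≈ 44 m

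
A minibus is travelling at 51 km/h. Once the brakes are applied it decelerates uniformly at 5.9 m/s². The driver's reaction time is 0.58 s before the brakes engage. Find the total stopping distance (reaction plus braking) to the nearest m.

Total stopping distance ≈ 25 m

51 km/h ÷ 3.6 = 14.1667 m/s.
Reaction distance = v·t_r = 14.1667 × 0.58 = 8.217 m.
Braking distance = v²/(2a) = 14.1667² / (2 × 5.900) = 200.695 / 11.800 = 17.008 m.
Total = 8.217 + 17.008 = 25.225 m.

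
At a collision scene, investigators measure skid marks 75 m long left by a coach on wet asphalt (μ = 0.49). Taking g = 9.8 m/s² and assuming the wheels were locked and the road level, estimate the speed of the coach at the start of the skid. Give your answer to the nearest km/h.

Initial speed ≈ 97 km/h

Deceleration a = μg = 0.49 × 9.8 = 4.802 m/s².
v = √(2a·d) = √(2 × 4.802 × 75) = √720.300 = 26.8384 m/s.
= 26.8384 × 3.6 = 96.618 km/h.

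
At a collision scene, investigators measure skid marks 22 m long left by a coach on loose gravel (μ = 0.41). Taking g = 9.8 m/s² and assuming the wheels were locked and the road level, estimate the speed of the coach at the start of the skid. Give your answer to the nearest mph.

Deceleration a = μg = 0.41 × 9.8 = 4.018 m/s².
v = √(2a·d) = √(2 × 4.018 × 22) = √176.792 = 13.2963 m/s.
= 13.2963 ÷ 0.44704 = 29.743 mph.

Initial speed ≈ 30 mph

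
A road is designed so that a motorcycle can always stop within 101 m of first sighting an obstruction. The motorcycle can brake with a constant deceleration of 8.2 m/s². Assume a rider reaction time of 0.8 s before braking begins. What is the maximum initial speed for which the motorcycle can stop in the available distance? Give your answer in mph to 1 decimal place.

Maximum speed ≈ 77.5 mph

Stopping distance: v·t_r + v²/(2a) = 101 with t_r = 0.8 s and a = 8.200 m/s².
So v² + 13.120 v − 1656.40 = 0.
Positive root: v = −a·t_r + √((a·t_r)² + 2a·d) = −6.560 + √(43.034 + 1656.40) = 34.6642 m/s.
34.6642 m/s ÷ 0.44704 = 77.542 mph.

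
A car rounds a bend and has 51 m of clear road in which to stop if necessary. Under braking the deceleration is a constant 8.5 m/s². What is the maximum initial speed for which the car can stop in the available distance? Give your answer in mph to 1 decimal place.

v²/(2a) = d ⇒ v = √(2 × 8.500 × 51) = √867.00 = 29.4449 m/s.
29.4449 m/s ÷ 0.44704 = 65.866 mph.

Maximum speed ≈ 65.9 mph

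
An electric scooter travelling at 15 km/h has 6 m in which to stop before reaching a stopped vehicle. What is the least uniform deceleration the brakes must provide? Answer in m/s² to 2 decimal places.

Required deceleration ≈ 1.45 m/s²

15 km/h ÷ 3.6 = 4.1667 m/s.
v² = 2a·d ⇒ a = v²/(2d) = 4.1667² / (2 × 6.000) = 17.361 / 12.000 = 1.4467 m/s².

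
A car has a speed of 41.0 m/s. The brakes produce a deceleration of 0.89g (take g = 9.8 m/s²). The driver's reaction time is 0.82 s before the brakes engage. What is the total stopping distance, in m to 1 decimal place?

a = 0.89 × 9.8 = 8.722 m/s².
Reaction distance = v·t_r = 41.0000 × 0.82 = 33.620 m.
Braking distance = v²/(2a) = 41.0000² / (2 × 8.722) = 1681.000 / 17.444 = 96.366 m.
Total = 33.620 + 96.366 = 129.986 m.

Total stopping distance ≈ 130.0 m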